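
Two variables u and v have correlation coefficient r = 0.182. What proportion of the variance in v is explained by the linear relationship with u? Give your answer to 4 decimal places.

0.0331

r² = (0.182)² = 0.0331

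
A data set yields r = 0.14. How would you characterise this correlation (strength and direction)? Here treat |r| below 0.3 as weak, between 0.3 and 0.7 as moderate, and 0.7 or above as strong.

r = 0.14 > 0 so the relationship is positive.
|r| = 0.14, which falls in the weak range.

weak positive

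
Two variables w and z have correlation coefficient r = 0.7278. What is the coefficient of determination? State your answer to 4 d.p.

0.5297

r² = (0.7278)² = 0.5297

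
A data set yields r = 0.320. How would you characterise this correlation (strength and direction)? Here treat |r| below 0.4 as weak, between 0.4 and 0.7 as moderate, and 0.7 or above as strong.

weak positive

r = 0.320 > 0 so the relationship is positive.
|r| = 0.320, which falls in the weak range.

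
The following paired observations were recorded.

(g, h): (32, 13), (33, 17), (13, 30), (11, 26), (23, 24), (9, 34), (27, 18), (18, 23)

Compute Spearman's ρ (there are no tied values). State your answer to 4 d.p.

Rank g: 7, 8, 3, 2, 5, 1, 6, 4
Rank h: 1, 2, 7, 6, 5, 8, 3, 4
d = rank(g) − rank(h): 6, 6, -4, -4, 0, -7, 3, 0; Σd² = 162
ρ = 1 − 6Σd² / [n(n²−1)] = 1 − 6×162 / (8×63) = 1 − 972/504 ≈ -0.9286

-0.9286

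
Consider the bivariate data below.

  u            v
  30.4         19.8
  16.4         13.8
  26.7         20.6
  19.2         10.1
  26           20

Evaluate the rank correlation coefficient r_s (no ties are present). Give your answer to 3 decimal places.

0.600

Rank u: 5, 1, 4, 2, 3
Rank v: 3, 2, 5, 1, 4
d = rank(u) − rank(v): 2, -1, -1, 1, -1; Σd² = 8
ρ = 1 − 6Σd² / [n(n²−1)] = 1 − 6×8 / (5×24) = 1 − 48/120 ≈ 0.600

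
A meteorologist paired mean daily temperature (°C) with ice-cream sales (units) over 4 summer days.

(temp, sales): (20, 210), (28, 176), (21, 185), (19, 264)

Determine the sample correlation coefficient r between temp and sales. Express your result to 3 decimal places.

n = 4, Σx = 88, Σy = 835, Σx² = 1986, Σy² = 178997, Σxy = 18029
nΣxy − ΣxΣy = 72116 − 73480 = -1364
nΣx² − (Σx)² = 7944 − 7744 = 200; nΣy² − (Σy)² = 715988 − 697225 = 18763
r = -1364 / √(200 × 18763) = -1364 / 1937.1629 ≈ -0.704

-0.704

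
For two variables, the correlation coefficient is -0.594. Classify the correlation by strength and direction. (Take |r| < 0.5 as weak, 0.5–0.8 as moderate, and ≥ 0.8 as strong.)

moderate negative

r = -0.594 < 0 so the relationship is negative.
|r| = 0.594, which falls in the moderate range.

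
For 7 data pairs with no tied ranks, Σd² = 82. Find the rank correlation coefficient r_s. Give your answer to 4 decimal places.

ρ = 1 − 6Σd² / [n(n²−1)] = 1 − 6×82 / (7×48)
  = 1 − 492/336 = 1 − 1.46429 ≈ -0.4643

-0.4643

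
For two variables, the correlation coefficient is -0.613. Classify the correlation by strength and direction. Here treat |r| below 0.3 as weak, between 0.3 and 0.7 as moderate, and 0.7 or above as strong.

r = -0.613 < 0 so the relationship is negative.
|r| = 0.613, which falls in the moderate range.

moderate negative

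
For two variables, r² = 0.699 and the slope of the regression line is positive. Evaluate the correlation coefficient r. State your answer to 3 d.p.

|r| = √0.699 = 0.836
The association is positive, so r = 0.836.

0.836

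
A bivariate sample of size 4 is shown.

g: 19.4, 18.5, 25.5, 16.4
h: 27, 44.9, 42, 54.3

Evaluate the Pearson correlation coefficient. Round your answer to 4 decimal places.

n = 4, Σg = 79.8, Σh = 168.2, Σg² = 1637.82, Σh² = 7457.5, Σgh = 3315.97
nΣgh − ΣgΣh = 13263.88 − 13422.36 = -158.48
nΣg² − (Σg)² = 6551.28 − 6368.04 = 183.24; nΣh² − (Σh)² = 29830 − 28291.24 = 1538.76
r = -158.48 / √(183.24 × 1538.76) = -158.48 / 531.0013 ≈ -0.2985

-0.2985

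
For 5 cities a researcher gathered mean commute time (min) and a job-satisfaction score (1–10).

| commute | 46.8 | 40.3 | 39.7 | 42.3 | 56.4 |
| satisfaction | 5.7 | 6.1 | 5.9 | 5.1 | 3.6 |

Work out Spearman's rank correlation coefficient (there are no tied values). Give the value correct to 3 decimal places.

Rank commute: 4, 2, 1, 3, 5
Rank satisfaction: 3, 5, 4, 2, 1
d = rank(commute) − rank(satisfaction): 1, -3, -3, 1, 4; Σd² = 36
ρ = 1 − 6Σd² / [n(n²−1)] = 1 − 6×36 / (5×24) = 1 − 216/120 ≈ -0.800

-0.800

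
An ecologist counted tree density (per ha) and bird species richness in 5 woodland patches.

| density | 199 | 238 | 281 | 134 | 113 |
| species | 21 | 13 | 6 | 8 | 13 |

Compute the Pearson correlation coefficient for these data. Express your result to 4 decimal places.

n = 5, Σx = 965, Σy = 61, Σx² = 205931, Σy² = 879, Σxy = 11500
nΣxy − ΣxΣy = 57500 − 58865 = -1365
nΣx² − (Σx)² = 1029655 − 931225 = 98430; nΣy² − (Σy)² = 4395 − 3721 = 674
r = -1365 / √(98430 × 674) = -1365 / 8145.0488 ≈ -0.1676

-0.1676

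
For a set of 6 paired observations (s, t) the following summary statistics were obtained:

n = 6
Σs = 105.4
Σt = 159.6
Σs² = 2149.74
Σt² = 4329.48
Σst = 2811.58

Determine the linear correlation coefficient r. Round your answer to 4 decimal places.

r = (nΣst − ΣsΣt) / √[(nΣs² − (Σs)²)(nΣt² − (Σt)²)]
Numerator: 6×2811.58 − 105.4×159.6 = 47.64
Denominator: √[(12898.44 − 11109.16)(25976.88 − 25472.16)] = √[1789.28 × 504.72] = 950.3081
r = 47.64 / 950.3081 ≈ 0.0501

0.0501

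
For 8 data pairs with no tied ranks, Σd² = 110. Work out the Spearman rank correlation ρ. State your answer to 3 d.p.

-0.310

ρ = 1 − 6Σd² / [n(n²−1)] = 1 − 6×110 / (8×63)
  = 1 − 660/504 = 1 − 1.3095 ≈ -0.310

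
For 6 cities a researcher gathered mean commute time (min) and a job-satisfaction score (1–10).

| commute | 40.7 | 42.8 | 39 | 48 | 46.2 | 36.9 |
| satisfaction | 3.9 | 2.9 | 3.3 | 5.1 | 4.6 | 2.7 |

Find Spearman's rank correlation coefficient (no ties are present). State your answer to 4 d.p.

0.8286

Rank commute: 3, 4, 2, 6, 5, 1
Rank satisfaction: 4, 2, 3, 6, 5, 1
d = rank(commute) − rank(satisfaction): -1, 2, -1, 0, 0, 0; Σd² = 6
ρ = 1 − 6Σd² / [n(n²−1)] = 1 − 6×6 / (6×35) = 1 − 36/210 ≈ 0.8286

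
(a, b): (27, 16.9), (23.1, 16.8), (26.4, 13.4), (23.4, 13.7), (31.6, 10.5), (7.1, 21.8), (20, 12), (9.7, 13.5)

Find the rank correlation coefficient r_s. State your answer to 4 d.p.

-0.3810

Rank a: 7, 4, 6, 5, 8, 1, 3, 2
Rank b: 7, 6, 3, 5, 1, 8, 2, 4
d = rank(a) − rank(b): 0, -2, 3, 0, 7, -7, 1, -2; Σd² = 116
ρ = 1 − 6Σd² / [n(n²−1)] = 1 − 6×116 / (8×63) = 1 − 696/504 ≈ -0.3810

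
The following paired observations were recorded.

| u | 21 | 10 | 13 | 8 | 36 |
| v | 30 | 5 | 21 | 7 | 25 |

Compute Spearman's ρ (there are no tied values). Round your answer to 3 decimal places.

0.800

Rank u: 4, 2, 3, 1, 5
Rank v: 5, 1, 3, 2, 4
d = rank(u) − rank(v): -1, 1, 0, -1, 1; Σd² = 4
ρ = 1 − 6Σd² / [n(n²−1)] = 1 − 6×4 / (5×24) = 1 − 24/120 ≈ 0.800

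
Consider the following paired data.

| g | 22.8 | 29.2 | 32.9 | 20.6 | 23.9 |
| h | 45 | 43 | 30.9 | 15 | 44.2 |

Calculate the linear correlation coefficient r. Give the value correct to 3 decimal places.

n = 5, Σg = 129.4, Σh = 178.1, Σg² = 3450.46, Σh² = 7007.45, Σgh = 4663.59
nΣgh − ΣgΣh = 23317.95 − 23046.14 = 271.81
nΣg² − (Σg)² = 17252.3 − 16744.36 = 507.94; nΣh² − (Σh)² = 35037.25 − 31719.61 = 3317.64
r = 271.81 / √(507.94 × 3317.64) = 271.81 / 1298.1379 ≈ 0.209

0.209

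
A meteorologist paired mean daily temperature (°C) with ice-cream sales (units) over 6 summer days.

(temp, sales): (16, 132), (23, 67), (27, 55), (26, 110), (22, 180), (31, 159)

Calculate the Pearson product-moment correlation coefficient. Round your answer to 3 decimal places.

n = 6, Σx = 145, Σy = 703, Σx² = 3635, Σy² = 94719, Σxy = 16887
nΣxy − ΣxΣy = 101322 − 101935 = -613
nΣx² − (Σx)² = 21810 − 21025 = 785; nΣy² − (Σy)² = 568314 − 494209 = 74105
r = -613 / √(785 × 74105) = -613 / 7627.0850 ≈ -0.080

-0.080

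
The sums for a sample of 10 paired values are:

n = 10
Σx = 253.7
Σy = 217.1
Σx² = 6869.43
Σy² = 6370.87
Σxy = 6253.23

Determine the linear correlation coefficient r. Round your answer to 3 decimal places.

r = (nΣxy − ΣxΣy) / √[(nΣx² − (Σx)²)(nΣy² − (Σy)²)]
Numerator: 10×6253.23 − 253.7×217.1 = 7454.03
Denominator: √[(68694.3 − 64363.69)(63708.7 − 47132.41)] = √[4330.61 × 16576.29] = 8472.6293
r = 7454.03 / 8472.6293 ≈ 0.880

0.880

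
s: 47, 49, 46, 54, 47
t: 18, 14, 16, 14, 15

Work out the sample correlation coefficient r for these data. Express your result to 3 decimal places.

-0.614

n = 5, Σs = 243, Σt = 77, Σs² = 11851, Σt² = 1197, Σst = 3729
nΣst − ΣsΣt = 18645 − 18711 = -66
nΣs² − (Σs)² = 59255 − 59049 = 206; nΣt² − (Σt)² = 5985 − 5929 = 56
r = -66 / √(206 × 56) = -66 / 107.4058 ≈ -0.614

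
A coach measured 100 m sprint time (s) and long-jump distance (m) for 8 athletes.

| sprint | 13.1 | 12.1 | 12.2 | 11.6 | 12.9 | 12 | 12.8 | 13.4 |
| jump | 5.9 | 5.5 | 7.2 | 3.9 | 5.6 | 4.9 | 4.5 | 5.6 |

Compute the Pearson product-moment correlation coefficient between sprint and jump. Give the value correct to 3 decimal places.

n = 8, Σx = 100.1, Σy = 43.1, Σx² = 1255.23, Σy² = 239.09, Σxy = 540.6
nΣxy − ΣxΣy = 4324.8 − 4314.31 = 10.49
nΣx² − (Σx)² = 10041.84 − 10020.01 = 21.83; nΣy² − (Σy)² = 1912.72 − 1857.61 = 55.11
r = 10.49 / √(21.83 × 55.11) = 10.49 / 34.6850 ≈ 0.302

0.302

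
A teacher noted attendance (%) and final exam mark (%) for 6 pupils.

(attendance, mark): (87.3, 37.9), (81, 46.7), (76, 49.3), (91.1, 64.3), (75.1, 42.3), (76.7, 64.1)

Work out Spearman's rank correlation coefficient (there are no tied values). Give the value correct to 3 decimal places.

0.257

Rank attendance: 5, 4, 2, 6, 1, 3
Rank mark: 1, 3, 4, 6, 2, 5
d = rank(attendance) − rank(mark): 4, 1, -2, 0, -1, -2; Σd² = 26
ρ = 1 − 6Σd² / [n(n²−1)] = 1 − 6×26 / (6×35) = 1 − 156/210 ≈ 0.257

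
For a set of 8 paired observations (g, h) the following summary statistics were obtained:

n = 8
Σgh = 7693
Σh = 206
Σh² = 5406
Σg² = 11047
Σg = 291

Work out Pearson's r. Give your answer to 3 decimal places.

r = (nΣgh − ΣgΣh) / √[(nΣg² − (Σg)²)(nΣh² − (Σh)²)]
Numerator: 8×7693 − 291×206 = 1598
Denominator: √[(88376 − 84681)(43248 − 42436)] = √[3695 × 812] = 1732.1490
r = 1598 / 1732.1490 ≈ 0.923

0.923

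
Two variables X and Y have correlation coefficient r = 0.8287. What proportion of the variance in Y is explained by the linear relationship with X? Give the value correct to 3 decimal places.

r² = (0.8287)² = 0.687

0.687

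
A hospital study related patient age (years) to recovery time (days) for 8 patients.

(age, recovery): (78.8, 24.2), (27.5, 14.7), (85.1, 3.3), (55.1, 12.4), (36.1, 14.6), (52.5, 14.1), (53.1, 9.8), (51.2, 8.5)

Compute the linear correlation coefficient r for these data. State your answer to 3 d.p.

-0.101

n = 8, Σx = 439.4, Σy = 101.6, Σx² = 26744.22, Σy² = 1546.64, Σxy = 5498.17
nΣxy − ΣxΣy = 43985.36 − 44643.04 = -657.68
nΣx² − (Σx)² = 213953.76 − 193072.36 = 20881.4; nΣy² − (Σy)² = 12373.12 − 10322.56 = 2050.56
r = -657.68 / √(20881.4 × 2050.56) = -657.68 / 6543.5895 ≈ -0.101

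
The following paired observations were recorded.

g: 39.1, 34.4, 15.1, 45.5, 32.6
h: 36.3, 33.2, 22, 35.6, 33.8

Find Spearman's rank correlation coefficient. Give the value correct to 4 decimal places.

Rank g: 4, 3, 1, 5, 2
Rank h: 5, 2, 1, 4, 3
d = rank(g) − rank(h): -1, 1, 0, 1, -1; Σd² = 4
ρ = 1 − 6Σd² / [n(n²−1)] = 1 − 6×4 / (5×24) = 1 − 24/120 ≈ 0.8000

0.8000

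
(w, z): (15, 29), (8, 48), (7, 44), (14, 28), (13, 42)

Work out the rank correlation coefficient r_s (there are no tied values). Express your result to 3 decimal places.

Rank w: 5, 2, 1, 4, 3
Rank z: 2, 5, 4, 1, 3
d = rank(w) − rank(z): 3, -3, -3, 3, 0; Σd² = 36
ρ = 1 − 6Σd² / [n(n²−1)] = 1 − 6×36 / (5×24) = 1 − 216/120 ≈ -0.800

-0.800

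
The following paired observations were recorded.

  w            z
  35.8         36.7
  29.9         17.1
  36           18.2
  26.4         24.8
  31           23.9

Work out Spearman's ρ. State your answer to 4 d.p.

0.0000

Rank w: 4, 2, 5, 1, 3
Rank z: 5, 1, 2, 4, 3
d = rank(w) − rank(z): -1, 1, 3, -3, 0; Σd² = 20
ρ = 1 − 6Σd² / [n(n²−1)] = 1 − 6×20 / (5×24) = 1 − 120/120 ≈ 0.0000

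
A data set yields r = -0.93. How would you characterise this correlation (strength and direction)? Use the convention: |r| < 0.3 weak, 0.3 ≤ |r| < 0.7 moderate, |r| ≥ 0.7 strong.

strong negative

r = -0.93 < 0 so the relationship is negative.
|r| = 0.93, which falls in the strong range.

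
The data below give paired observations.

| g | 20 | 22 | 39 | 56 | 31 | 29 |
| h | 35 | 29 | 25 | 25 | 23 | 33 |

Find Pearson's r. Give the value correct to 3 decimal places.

n = 6, Σg = 197, Σh = 170, Σg² = 7343, Σh² = 4934, Σgh = 5383
nΣgh − ΣgΣh = 32298 − 33490 = -1192
nΣg² − (Σg)² = 44058 − 38809 = 5249; nΣh² − (Σh)² = 29604 − 28900 = 704
r = -1192 / √(5249 × 704) = -1192 / 1922.3153 ≈ -0.620

-0.620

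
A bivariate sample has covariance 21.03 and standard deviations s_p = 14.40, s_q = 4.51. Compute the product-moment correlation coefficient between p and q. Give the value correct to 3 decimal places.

0.324

r = Cov(p,q) / (s_p · s_q) = 21.03 / (14.40 × 4.51)
  = 21.03 / 64.9440 ≈ 0.324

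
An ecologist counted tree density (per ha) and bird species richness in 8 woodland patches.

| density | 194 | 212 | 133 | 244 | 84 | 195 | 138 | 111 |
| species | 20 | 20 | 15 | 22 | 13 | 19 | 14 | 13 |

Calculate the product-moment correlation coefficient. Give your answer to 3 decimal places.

n = 8, Σx = 1311, Σy = 136, Σx² = 236251, Σy² = 2404, Σxy = 23655
nΣxy − ΣxΣy = 189240 − 178296 = 10944
nΣx² − (Σx)² = 1890008 − 1718721 = 171287; nΣy² − (Σy)² = 19232 − 18496 = 736
r = 10944 / √(171287 × 736) = 10944 / 11227.9665 ≈ 0.975

0.975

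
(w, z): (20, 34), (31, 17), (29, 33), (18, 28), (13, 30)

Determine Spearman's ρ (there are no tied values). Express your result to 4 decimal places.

-0.2000

Rank w: 3, 5, 4, 2, 1
Rank z: 5, 1, 4, 2, 3
d = rank(w) − rank(z): -2, 4, 0, 0, -2; Σd² = 24
ρ = 1 − 6Σd² / [n(n²−1)] = 1 − 6×24 / (5×24) = 1 − 144/120 ≈ -0.2000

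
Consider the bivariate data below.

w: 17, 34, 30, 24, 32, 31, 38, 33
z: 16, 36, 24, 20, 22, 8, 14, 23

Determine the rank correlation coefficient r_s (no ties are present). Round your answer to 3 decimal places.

Rank w: 1, 7, 3, 2, 5, 4, 8, 6
Rank z: 3, 8, 7, 4, 5, 1, 2, 6
d = rank(w) − rank(z): -2, -1, -4, -2, 0, 3, 6, 0; Σd² = 70
ρ = 1 − 6Σd² / [n(n²−1)] = 1 − 6×70 / (8×63) = 1 − 420/504 ≈ 0.167

0.167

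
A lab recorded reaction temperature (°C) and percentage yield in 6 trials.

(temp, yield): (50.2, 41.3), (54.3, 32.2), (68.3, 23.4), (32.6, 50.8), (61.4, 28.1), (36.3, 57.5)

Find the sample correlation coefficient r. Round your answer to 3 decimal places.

n = 6, Σx = 303.1, Σy = 233.3, Σx² = 16283.83, Σy² = 9966.59, Σxy = 10888.61
nΣxy − ΣxΣy = 65331.66 − 70713.23 = -5381.57
nΣx² − (Σx)² = 97702.98 − 91869.61 = 5833.37; nΣy² − (Σy)² = 59799.54 − 54428.89 = 5370.65
r = -5381.57 / √(5833.37 × 5370.65) = -5381.57 / 5597.2304 ≈ -0.961

-0.961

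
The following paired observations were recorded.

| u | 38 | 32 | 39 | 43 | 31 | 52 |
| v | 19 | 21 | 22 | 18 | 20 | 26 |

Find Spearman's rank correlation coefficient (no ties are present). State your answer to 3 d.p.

0.257

Rank u: 3, 2, 4, 5, 1, 6
Rank v: 2, 4, 5, 1, 3, 6
d = rank(u) − rank(v): 1, -2, -1, 4, -2, 0; Σd² = 26
ρ = 1 − 6Σd² / [n(n²−1)] = 1 − 6×26 / (6×35) = 1 − 156/210 ≈ 0.257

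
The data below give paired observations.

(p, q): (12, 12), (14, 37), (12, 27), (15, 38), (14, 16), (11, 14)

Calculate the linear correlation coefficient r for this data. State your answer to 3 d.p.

0.685

n = 6, Σp = 78, Σq = 144, Σp² = 1026, Σq² = 4138, Σpq = 1934
nΣpq − ΣpΣq = 11604 − 11232 = 372
nΣp² − (Σp)² = 6156 − 6084 = 72; nΣq² − (Σq)² = 24828 − 20736 = 4092
r = 372 / √(72 × 4092) = 372 / 542.7928 ≈ 0.685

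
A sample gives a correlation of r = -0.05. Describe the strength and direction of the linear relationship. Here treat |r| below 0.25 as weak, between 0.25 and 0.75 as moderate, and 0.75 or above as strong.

r = -0.05 < 0 so the relationship is negative.
|r| = 0.05, which falls in the weak range.

weak negative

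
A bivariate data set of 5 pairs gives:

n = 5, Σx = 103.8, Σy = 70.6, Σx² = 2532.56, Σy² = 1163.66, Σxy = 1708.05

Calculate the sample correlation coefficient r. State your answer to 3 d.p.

r = (nΣxy − ΣxΣy) / √[(nΣx² − (Σx)²)(nΣy² − (Σy)²)]
Numerator: 5×1708.05 − 103.8×70.6 = 1211.97
Denominator: √[(12662.8 − 10774.44)(5818.3 − 4984.36)] = √[1888.36 × 833.94] = 1254.9020
r = 1211.97 / 1254.9020 ≈ 0.966

0.966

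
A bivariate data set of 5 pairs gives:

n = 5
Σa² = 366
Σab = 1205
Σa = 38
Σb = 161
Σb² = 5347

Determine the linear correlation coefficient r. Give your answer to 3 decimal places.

-0.166

r = (nΣab − ΣaΣb) / √[(nΣa² − (Σa)²)(nΣb² − (Σb)²)]
Numerator: 5×1205 − 38×161 = -93
Denominator: √[(1830 − 1444)(26735 − 25921)] = √[386 × 814] = 560.5390
r = -93 / 560.5390 ≈ -0.166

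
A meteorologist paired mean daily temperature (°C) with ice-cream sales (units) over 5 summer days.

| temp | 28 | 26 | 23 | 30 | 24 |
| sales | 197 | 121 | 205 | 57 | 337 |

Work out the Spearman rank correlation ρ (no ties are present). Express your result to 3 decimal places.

-0.800

Rank temp: 4, 3, 1, 5, 2
Rank sales: 3, 2, 4, 1, 5
d = rank(temp) − rank(sales): 1, 1, -3, 4, -3; Σd² = 36
ρ = 1 − 6Σd² / [n(n²−1)] = 1 − 6×36 / (5×24) = 1 − 216/120 ≈ -0.800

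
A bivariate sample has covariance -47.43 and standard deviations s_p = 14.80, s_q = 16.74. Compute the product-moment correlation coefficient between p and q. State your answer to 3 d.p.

-0.191

r = Cov(p,q) / (s_p · s_q) = -47.43 / (14.80 × 16.74)
  = -47.43 / 247.7520 ≈ -0.191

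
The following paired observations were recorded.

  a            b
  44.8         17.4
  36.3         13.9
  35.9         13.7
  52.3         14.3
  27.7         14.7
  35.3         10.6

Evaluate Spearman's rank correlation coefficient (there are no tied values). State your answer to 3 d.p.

0.314

Rank a: 5, 4, 3, 6, 1, 2
Rank b: 6, 3, 2, 4, 5, 1
d = rank(a) − rank(b): -1, 1, 1, 2, -4, 1; Σd² = 24
ρ = 1 − 6Σd² / [n(n²−1)] = 1 − 6×24 / (6×35) = 1 − 144/210 ≈ 0.314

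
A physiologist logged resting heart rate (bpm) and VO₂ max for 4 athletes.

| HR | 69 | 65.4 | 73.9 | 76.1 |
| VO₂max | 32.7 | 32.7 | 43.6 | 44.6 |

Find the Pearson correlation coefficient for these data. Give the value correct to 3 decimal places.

0.944

n = 4, Σx = 284.4, Σy = 153.6, Σx² = 20290.58, Σy² = 6028.7, Σxy = 11010.98
nΣxy − ΣxΣy = 44043.92 − 43683.84 = 360.08
nΣx² − (Σx)² = 81162.32 − 80883.36 = 278.96; nΣy² − (Σy)² = 24114.8 − 23592.96 = 521.84
r = 360.08 / √(278.96 × 521.84) = 360.08 / 381.5396 ≈ 0.944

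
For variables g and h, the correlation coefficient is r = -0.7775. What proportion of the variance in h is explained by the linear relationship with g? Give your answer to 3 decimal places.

0.605

r² = (-0.7775)² = 0.605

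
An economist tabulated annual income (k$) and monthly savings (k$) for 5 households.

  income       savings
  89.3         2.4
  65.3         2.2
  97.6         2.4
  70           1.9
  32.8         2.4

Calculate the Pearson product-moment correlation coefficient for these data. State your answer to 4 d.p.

n = 5, Σx = 355, Σy = 11.3, Σx² = 27740.18, Σy² = 25.73, Σxy = 803.94
nΣxy − ΣxΣy = 4019.7 − 4011.5 = 8.2
nΣx² − (Σx)² = 138700.9 − 126025 = 12675.9; nΣy² − (Σy)² = 128.65 − 127.69 = 0.96
r = 8.2 / √(12675.9 × 0.96) = 8.2 / 110.3126 ≈ 0.0743

0.0743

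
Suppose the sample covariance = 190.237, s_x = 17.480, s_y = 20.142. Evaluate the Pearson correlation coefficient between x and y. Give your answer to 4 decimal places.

0.5403

r = Cov(x,y) / (s_x · s_y) = 190.237 / (17.480 × 20.142)
  = 190.237 / 352.0822 ≈ 0.5403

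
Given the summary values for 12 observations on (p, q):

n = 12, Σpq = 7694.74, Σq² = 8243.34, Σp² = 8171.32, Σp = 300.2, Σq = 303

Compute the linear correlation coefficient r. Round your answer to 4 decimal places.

0.1832

r = (nΣpq − ΣpΣq) / √[(nΣp² − (Σp)²)(nΣq² − (Σq)²)]
Numerator: 12×7694.74 − 300.2×303 = 1376.28
Denominator: √[(98055.84 − 90120.04)(98920.08 − 91809)] = √[7935.8 × 7111.08] = 7512.1308
r = 1376.28 / 7512.1308 ≈ 0.1832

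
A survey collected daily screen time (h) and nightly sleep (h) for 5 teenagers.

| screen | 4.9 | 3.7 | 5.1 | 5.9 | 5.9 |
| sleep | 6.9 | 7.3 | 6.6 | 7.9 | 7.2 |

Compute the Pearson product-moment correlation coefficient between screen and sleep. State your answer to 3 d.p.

0.272

n = 5, Σx = 25.5, Σy = 35.9, Σx² = 133.33, Σy² = 258.71, Σxy = 183.57
nΣxy − ΣxΣy = 917.85 − 915.45 = 2.4
nΣx² − (Σx)² = 666.65 − 650.25 = 16.4; nΣy² − (Σy)² = 1293.55 − 1288.81 = 4.74
r = 2.4 / √(16.4 × 4.74) = 2.4 / 8.8168 ≈ 0.272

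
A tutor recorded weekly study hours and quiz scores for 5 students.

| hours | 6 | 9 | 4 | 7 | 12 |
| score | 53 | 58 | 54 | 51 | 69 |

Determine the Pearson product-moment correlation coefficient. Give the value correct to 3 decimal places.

n = 5, Σx = 38, Σy = 285, Σx² = 326, Σy² = 16451, Σxy = 2241
nΣxy − ΣxΣy = 11205 − 10830 = 375
nΣx² − (Σx)² = 1630 − 1444 = 186; nΣy² − (Σy)² = 82255 − 81225 = 1030
r = 375 / √(186 × 1030) = 375 / 437.6985 ≈ 0.857

0.857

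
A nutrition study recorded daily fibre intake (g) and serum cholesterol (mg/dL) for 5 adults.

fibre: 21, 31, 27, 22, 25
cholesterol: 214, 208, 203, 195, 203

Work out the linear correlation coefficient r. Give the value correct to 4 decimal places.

n = 5, Σx = 126, Σy = 1023, Σx² = 3240, Σy² = 209503, Σxy = 25788
nΣxy − ΣxΣy = 128940 − 128898 = 42
nΣx² − (Σx)² = 16200 − 15876 = 324; nΣy² − (Σy)² = 1047515 − 1046529 = 986
r = 42 / √(324 × 986) = 42 / 565.2115 ≈ 0.0743

0.0743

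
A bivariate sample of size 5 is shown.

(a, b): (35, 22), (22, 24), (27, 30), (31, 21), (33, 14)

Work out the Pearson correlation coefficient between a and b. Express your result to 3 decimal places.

n = 5, Σa = 148, Σb = 111, Σa² = 4488, Σb² = 2597, Σab = 3221
nΣab − ΣaΣb = 16105 − 16428 = -323
nΣa² − (Σa)² = 22440 − 21904 = 536; nΣb² − (Σb)² = 12985 − 12321 = 664
r = -323 / √(536 × 664) = -323 / 596.5769 ≈ -0.541

-0.541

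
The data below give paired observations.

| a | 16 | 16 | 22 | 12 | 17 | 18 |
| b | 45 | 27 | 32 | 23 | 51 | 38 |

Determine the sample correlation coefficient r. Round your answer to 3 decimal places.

0.269

n = 6, Σa = 101, Σb = 216, Σa² = 1753, Σb² = 8352, Σab = 3683
nΣab − ΣaΣb = 22098 − 21816 = 282
nΣa² − (Σa)² = 10518 − 10201 = 317; nΣb² − (Σb)² = 50112 − 46656 = 3456
r = 282 / √(317 × 3456) = 282 / 1046.6862 ≈ 0.269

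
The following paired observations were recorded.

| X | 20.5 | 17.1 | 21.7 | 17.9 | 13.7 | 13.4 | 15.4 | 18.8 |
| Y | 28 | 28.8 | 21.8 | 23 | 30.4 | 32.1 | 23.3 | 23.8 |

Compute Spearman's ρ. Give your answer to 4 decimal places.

-0.7143

Rank X: 7, 4, 8, 5, 2, 1, 3, 6
Rank Y: 5, 6, 1, 2, 7, 8, 3, 4
d = rank(X) − rank(Y): 2, -2, 7, 3, -5, -7, 0, 2; Σd² = 144
ρ = 1 − 6Σd² / [n(n²−1)] = 1 − 6×144 / (8×63) = 1 − 864/504 ≈ -0.7143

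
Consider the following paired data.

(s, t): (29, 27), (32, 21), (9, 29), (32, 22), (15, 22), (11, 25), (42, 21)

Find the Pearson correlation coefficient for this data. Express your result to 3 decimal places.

n = 7, Σs = 170, Σt = 167, Σs² = 5080, Σt² = 4045, Σst = 3907
nΣst − ΣsΣt = 27349 − 28390 = -1041
nΣs² − (Σs)² = 35560 − 28900 = 6660; nΣt² − (Σt)² = 28315 − 27889 = 426
r = -1041 / √(6660 × 426) = -1041 / 1684.3871 ≈ -0.618

-0.618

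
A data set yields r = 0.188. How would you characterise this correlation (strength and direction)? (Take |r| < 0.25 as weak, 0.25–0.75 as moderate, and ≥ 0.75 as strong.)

weak positive

r = 0.188 > 0 so the relationship is positive.
|r| = 0.188, which falls in the weak range.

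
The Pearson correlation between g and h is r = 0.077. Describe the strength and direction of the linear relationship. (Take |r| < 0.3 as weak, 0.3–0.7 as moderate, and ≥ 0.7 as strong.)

r = 0.077 > 0 so the relationship is positive.
|r| = 0.077, which falls in the weak range.

weak positive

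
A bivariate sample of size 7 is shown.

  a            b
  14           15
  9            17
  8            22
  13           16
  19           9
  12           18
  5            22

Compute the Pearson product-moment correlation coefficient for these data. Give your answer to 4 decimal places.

n = 7, Σa = 80, Σb = 119, Σa² = 1040, Σb² = 2143, Σab = 1244
nΣab − ΣaΣb = 8708 − 9520 = -812
nΣa² − (Σa)² = 7280 − 6400 = 880; nΣb² − (Σb)² = 15001 − 14161 = 840
r = -812 / √(880 × 840) = -812 / 859.7674 ≈ -0.9444

-0.9444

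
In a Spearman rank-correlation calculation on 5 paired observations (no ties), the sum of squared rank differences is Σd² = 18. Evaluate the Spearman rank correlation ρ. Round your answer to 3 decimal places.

0.100

ρ = 1 − 6Σd² / [n(n²−1)] = 1 − 6×18 / (5×24)
  = 1 − 108/120 = 1 − 0.9000 ≈ 0.100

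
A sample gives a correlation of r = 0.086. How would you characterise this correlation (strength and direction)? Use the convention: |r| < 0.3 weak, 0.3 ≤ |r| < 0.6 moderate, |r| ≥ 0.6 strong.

weak positive

r = 0.086 > 0 so the relationship is positive.
|r| = 0.086, which falls in the weak range.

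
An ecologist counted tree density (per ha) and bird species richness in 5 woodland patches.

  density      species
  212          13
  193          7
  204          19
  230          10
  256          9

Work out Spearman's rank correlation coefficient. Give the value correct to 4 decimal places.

Rank density: 3, 1, 2, 4, 5
Rank species: 4, 1, 5, 3, 2
d = rank(density) − rank(species): -1, 0, -3, 1, 3; Σd² = 20
ρ = 1 − 6Σd² / [n(n²−1)] = 1 − 6×20 / (5×24) = 1 − 120/120 ≈ 0.0000

0.0000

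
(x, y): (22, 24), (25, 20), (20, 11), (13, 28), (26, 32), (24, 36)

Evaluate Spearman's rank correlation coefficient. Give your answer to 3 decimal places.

Rank x: 3, 5, 2, 1, 6, 4
Rank y: 3, 2, 1, 4, 5, 6
d = rank(x) − rank(y): 0, 3, 1, -3, 1, -2; Σd² = 24
ρ = 1 − 6Σd² / [n(n²−1)] = 1 − 6×24 / (6×35) = 1 − 144/210 ≈ 0.314

0.314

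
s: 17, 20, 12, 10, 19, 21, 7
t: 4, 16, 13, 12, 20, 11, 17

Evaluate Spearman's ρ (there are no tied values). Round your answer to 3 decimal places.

-0.179

Rank s: 4, 6, 3, 2, 5, 7, 1
Rank t: 1, 5, 4, 3, 7, 2, 6
d = rank(s) − rank(t): 3, 1, -1, -1, -2, 5, -5; Σd² = 66
ρ = 1 − 6Σd² / [n(n²−1)] = 1 − 6×66 / (7×48) = 1 − 396/336 ≈ -0.179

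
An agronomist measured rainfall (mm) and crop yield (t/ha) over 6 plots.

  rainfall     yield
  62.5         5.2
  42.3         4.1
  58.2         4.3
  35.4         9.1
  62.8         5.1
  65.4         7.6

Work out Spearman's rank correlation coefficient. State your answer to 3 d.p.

Rank rainfall: 4, 2, 3, 1, 5, 6
Rank yield: 4, 1, 2, 6, 3, 5
d = rank(rainfall) − rank(yield): 0, 1, 1, -5, 2, 1; Σd² = 32
ρ = 1 − 6Σd² / [n(n²−1)] = 1 − 6×32 / (6×35) = 1 − 192/210 ≈ 0.086

0.086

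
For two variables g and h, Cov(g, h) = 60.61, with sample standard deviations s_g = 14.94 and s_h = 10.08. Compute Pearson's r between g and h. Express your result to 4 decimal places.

0.4025

r = Cov(g,h) / (s_g · s_h) = 60.61 / (14.94 × 10.08)
  = 60.61 / 150.5952 ≈ 0.4025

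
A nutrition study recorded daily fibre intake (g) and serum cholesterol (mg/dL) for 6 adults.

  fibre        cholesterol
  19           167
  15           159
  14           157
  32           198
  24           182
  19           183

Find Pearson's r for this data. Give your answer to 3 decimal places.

n = 6, Σx = 123, Σy = 1046, Σx² = 2743, Σy² = 183636, Σxy = 21937
nΣxy − ΣxΣy = 131622 − 128658 = 2964
nΣx² − (Σx)² = 16458 − 15129 = 1329; nΣy² − (Σy)² = 1101816 − 1094116 = 7700
r = 2964 / √(1329 × 7700) = 2964 / 3198.9530 ≈ 0.927

0.927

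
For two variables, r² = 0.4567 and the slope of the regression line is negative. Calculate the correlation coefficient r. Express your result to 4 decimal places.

|r| = √0.4567 = 0.6758
The association is negative, so r = −0.6758.

-0.6758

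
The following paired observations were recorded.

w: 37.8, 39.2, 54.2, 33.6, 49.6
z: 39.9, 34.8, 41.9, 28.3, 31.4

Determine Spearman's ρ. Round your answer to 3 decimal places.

0.600

Rank w: 2, 3, 5, 1, 4
Rank z: 4, 3, 5, 1, 2
d = rank(w) − rank(z): -2, 0, 0, 0, 2; Σd² = 8
ρ = 1 − 6Σd² / [n(n²−1)] = 1 − 6×8 / (5×24) = 1 − 48/120 ≈ 0.600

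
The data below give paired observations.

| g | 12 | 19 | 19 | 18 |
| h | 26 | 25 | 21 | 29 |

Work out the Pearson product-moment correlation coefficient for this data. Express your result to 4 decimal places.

-0.2697

n = 4, Σg = 68, Σh = 101, Σg² = 1190, Σh² = 2583, Σgh = 1708
nΣgh − ΣgΣh = 6832 − 6868 = -36
nΣg² − (Σg)² = 4760 − 4624 = 136; nΣh² − (Σh)² = 10332 − 10201 = 131
r = -36 / √(136 × 131) = -36 / 133.4766 ≈ -0.2697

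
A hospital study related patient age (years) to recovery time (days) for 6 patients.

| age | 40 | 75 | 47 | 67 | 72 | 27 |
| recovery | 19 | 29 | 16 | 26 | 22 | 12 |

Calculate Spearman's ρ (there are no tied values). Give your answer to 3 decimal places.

0.886

Rank age: 2, 6, 3, 4, 5, 1
Rank recovery: 3, 6, 2, 5, 4, 1
d = rank(age) − rank(recovery): -1, 0, 1, -1, 1, 0; Σd² = 4
ρ = 1 − 6Σd² / [n(n²−1)] = 1 − 6×4 / (6×35) = 1 − 24/210 ≈ 0.886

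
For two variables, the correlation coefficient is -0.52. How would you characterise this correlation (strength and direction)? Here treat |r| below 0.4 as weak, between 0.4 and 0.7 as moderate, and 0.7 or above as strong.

moderate negative

r = -0.52 < 0 so the relationship is negative.
|r| = 0.52, which falls in the moderate range.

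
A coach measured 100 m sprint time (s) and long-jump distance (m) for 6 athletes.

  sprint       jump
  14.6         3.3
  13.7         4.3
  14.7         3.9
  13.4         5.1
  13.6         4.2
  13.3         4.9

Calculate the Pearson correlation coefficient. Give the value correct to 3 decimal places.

n = 6, Σx = 83.3, Σy = 25.7, Σx² = 1158.35, Σy² = 112.25, Σxy = 355.05
nΣxy − ΣxΣy = 2130.3 − 2140.81 = -10.51
nΣx² − (Σx)² = 6950.1 − 6938.89 = 11.21; nΣy² − (Σy)² = 673.5 − 660.49 = 13.01
r = -10.51 / √(11.21 × 13.01) = -10.51 / 12.0765 ≈ -0.870

-0.870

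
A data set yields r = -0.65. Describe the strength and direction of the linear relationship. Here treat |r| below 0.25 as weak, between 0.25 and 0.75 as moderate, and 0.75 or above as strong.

moderate negative

r = -0.65 < 0 so the relationship is negative.
|r| = 0.65, which falls in the moderate range.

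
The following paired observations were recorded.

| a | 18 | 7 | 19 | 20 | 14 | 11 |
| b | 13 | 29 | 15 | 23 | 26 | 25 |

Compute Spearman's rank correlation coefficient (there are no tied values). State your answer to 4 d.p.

Rank a: 4, 1, 5, 6, 3, 2
Rank b: 1, 6, 2, 3, 5, 4
d = rank(a) − rank(b): 3, -5, 3, 3, -2, -2; Σd² = 60
ρ = 1 − 6Σd² / [n(n²−1)] = 1 − 6×60 / (6×35) = 1 − 360/210 ≈ -0.7143

-0.7143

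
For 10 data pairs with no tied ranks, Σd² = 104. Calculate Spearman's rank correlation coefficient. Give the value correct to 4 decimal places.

ρ = 1 − 6Σd² / [n(n²−1)] = 1 − 6×104 / (10×99)
  = 1 − 624/990 = 1 − 0.63030 ≈ 0.3697

0.3697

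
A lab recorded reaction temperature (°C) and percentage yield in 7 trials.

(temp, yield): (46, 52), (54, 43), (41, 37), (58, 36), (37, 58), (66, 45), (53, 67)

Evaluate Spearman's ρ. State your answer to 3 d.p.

-0.357

Rank temp: 3, 5, 2, 6, 1, 7, 4
Rank yield: 5, 3, 2, 1, 6, 4, 7
d = rank(temp) − rank(yield): -2, 2, 0, 5, -5, 3, -3; Σd² = 76
ρ = 1 − 6Σd² / [n(n²−1)] = 1 − 6×76 / (7×48) = 1 − 456/336 ≈ -0.357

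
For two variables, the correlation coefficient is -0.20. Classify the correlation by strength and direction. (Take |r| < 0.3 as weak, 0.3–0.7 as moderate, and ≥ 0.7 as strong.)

weak negative

r = -0.20 < 0 so the relationship is negative.
|r| = 0.20, which falls in the weak range.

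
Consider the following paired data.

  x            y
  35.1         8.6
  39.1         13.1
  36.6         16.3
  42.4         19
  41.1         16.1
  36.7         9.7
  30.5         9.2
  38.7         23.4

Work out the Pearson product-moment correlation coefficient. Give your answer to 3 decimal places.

n = 8, Σx = 300.2, Σy = 115.4, Σx² = 11362.18, Σy² = 1857.76, Σxy = 4420.13
nΣxy − ΣxΣy = 35361.04 − 34643.08 = 717.96
nΣx² − (Σx)² = 90897.44 − 90120.04 = 777.4; nΣy² − (Σy)² = 14862.08 − 13317.16 = 1544.92
r = 717.96 / √(777.4 × 1544.92) = 717.96 / 1095.9109 ≈ 0.655

0.655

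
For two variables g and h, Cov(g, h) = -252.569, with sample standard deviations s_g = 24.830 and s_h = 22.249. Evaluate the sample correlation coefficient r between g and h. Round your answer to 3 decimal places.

r = Cov(g,h) / (s_g · s_h) = -252.569 / (24.830 × 22.249)
  = -252.569 / 552.4427 ≈ -0.457

-0.457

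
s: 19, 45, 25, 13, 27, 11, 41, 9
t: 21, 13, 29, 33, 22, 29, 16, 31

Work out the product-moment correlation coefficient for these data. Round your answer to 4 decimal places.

-0.8943

n = 8, Σs = 190, Σt = 194, Σs² = 5792, Σt² = 5082, Σst = 3986
nΣst − ΣsΣt = 31888 − 36860 = -4972
nΣs² − (Σs)² = 46336 − 36100 = 10236; nΣt² − (Σt)² = 40656 − 37636 = 3020
r = -4972 / √(10236 × 3020) = -4972 / 5559.9209 ≈ -0.8943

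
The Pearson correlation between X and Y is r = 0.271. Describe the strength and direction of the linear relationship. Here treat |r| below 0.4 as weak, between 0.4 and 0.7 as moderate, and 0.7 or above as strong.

weak positive

r = 0.271 > 0 so the relationship is positive.
|r| = 0.271, which falls in the weak range.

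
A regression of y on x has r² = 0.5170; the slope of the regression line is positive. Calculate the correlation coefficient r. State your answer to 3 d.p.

|r| = √0.5170 = 0.719
The association is positive, so r = 0.719.

0.719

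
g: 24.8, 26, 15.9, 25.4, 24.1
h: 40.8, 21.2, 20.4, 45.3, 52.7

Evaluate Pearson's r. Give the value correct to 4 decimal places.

0.4759

n = 5, Σg = 116.2, Σh = 180.4, Σg² = 2769.82, Σh² = 7359.62, Σgh = 4308.09
nΣgh − ΣgΣh = 21540.45 − 20962.48 = 577.97
nΣg² − (Σg)² = 13849.1 − 13502.44 = 346.66; nΣh² − (Σh)² = 36798.1 − 32544.16 = 4253.94
r = 577.97 / √(346.66 × 4253.94) = 577.97 / 1214.3603 ≈ 0.4759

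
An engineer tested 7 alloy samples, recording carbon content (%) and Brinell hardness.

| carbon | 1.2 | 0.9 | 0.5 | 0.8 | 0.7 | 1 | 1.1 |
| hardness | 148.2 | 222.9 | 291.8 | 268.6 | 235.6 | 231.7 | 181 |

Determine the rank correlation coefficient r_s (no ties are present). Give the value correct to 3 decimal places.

Rank carbon: 7, 4, 1, 3, 2, 5, 6
Rank hardness: 1, 3, 7, 6, 5, 4, 2
d = rank(carbon) − rank(hardness): 6, 1, -6, -3, -3, 1, 4; Σd² = 108
ρ = 1 − 6Σd² / [n(n²−1)] = 1 − 6×108 / (7×48) = 1 − 648/336 ≈ -0.929

-0.929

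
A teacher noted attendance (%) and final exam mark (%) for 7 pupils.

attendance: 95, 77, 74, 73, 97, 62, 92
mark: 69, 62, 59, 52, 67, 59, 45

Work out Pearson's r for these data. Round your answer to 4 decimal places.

0.2372

n = 7, Σx = 570, Σy = 413, Σx² = 47476, Σy² = 24785, Σxy = 33788
nΣxy − ΣxΣy = 236516 − 235410 = 1106
nΣx² − (Σx)² = 332332 − 324900 = 7432; nΣy² − (Σy)² = 173495 − 170569 = 2926
r = 1106 / √(7432 × 2926) = 1106 / 4663.2641 ≈ 0.2372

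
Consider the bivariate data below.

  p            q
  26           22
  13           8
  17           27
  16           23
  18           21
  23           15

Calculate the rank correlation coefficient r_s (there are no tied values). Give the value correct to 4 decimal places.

Rank p: 6, 1, 3, 2, 4, 5
Rank q: 4, 1, 6, 5, 3, 2
d = rank(p) − rank(q): 2, 0, -3, -3, 1, 3; Σd² = 32
ρ = 1 − 6Σd² / [n(n²−1)] = 1 − 6×32 / (6×35) = 1 − 192/210 ≈ 0.0857

0.0857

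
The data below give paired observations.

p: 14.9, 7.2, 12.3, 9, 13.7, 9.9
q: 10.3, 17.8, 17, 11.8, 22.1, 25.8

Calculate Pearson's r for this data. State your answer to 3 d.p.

-0.173

n = 6, Σp = 67, Σq = 104.8, Σp² = 791.84, Σq² = 2005.22, Σpq = 1155.12
nΣpq − ΣpΣq = 6930.72 − 7021.6 = -90.88
nΣp² − (Σp)² = 4751.04 − 4489 = 262.04; nΣq² − (Σq)² = 12031.32 − 10983.04 = 1048.28
r = -90.88 / √(262.04 × 1048.28) = -90.88 / 524.1100 ≈ -0.173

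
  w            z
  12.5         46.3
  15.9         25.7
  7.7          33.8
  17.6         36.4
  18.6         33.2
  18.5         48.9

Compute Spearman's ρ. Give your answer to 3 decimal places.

Rank w: 2, 3, 1, 4, 6, 5
Rank z: 5, 1, 3, 4, 2, 6
d = rank(w) − rank(z): -3, 2, -2, 0, 4, -1; Σd² = 34
ρ = 1 − 6Σd² / [n(n²−1)] = 1 − 6×34 / (6×35) = 1 − 204/210 ≈ 0.029

0.029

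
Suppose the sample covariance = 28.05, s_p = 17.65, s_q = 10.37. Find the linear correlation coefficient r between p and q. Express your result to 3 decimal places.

0.153

r = Cov(p,q) / (s_p · s_q) = 28.05 / (17.65 × 10.37)
  = 28.05 / 183.0305 ≈ 0.153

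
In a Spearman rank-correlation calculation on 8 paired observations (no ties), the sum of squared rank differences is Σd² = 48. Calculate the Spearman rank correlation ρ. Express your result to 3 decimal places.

ρ = 1 − 6Σd² / [n(n²−1)] = 1 − 6×48 / (8×63)
  = 1 − 288/504 = 1 − 0.5714 ≈ 0.429

0.429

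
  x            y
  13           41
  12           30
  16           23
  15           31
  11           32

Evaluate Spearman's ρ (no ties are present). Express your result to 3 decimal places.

Rank x: 3, 2, 5, 4, 1
Rank y: 5, 2, 1, 3, 4
d = rank(x) − rank(y): -2, 0, 4, 1, -3; Σd² = 30
ρ = 1 − 6Σd² / [n(n²−1)] = 1 − 6×30 / (5×24) = 1 − 180/120 ≈ -0.500

-0.500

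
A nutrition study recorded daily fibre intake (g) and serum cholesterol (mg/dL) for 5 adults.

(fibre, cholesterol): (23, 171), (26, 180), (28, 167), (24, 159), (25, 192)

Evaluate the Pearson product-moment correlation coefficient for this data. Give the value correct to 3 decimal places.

n = 5, Σx = 126, Σy = 869, Σx² = 3190, Σy² = 151675, Σxy = 21905
nΣxy − ΣxΣy = 109525 − 109494 = 31
nΣx² − (Σx)² = 15950 − 15876 = 74; nΣy² − (Σy)² = 758375 − 755161 = 3214
r = 31 / √(74 × 3214) = 31 / 487.6843 ≈ 0.064

0.064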